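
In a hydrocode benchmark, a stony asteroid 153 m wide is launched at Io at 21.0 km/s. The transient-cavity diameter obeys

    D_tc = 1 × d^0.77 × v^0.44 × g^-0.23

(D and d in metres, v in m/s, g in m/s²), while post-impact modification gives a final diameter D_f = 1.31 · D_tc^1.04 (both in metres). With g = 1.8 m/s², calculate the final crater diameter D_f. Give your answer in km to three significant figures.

D_f ≈ 6.08 km

v = 21000 m/s.
d^0.77 = 153^0.77 = 48.11
v^0.44 = 21000^0.44 = 79.76
g^-0.23 = 1.8^-0.23 = 0.8735
D_tc = 1 × 48.11 × 79.76 × 0.8735 = 3352 m
D_f = 1.31 × (3352)^1.04 = 6076 m
     = 6.076 km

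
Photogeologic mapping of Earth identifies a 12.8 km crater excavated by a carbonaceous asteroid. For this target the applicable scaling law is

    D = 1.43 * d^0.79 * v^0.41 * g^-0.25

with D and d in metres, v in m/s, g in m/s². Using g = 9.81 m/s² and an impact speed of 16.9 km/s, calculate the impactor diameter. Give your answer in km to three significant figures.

Rearranging for d: d = [D / (1.43 · 16900^0.41 · 9.81^-0.25)]^(1/0.79).
D = 12800 m.
16900^0.41 = 54.13
9.81^-0.25 = 0.5650
Denominator = 1.43 × 54.13 × 0.5650 = 43.73
D / 43.73 = 12800 / 43.73 = 292.7
d = 292.7^(1/0.79) = 292.7^1.2658 = 1324 m

d ≈ 1.32 km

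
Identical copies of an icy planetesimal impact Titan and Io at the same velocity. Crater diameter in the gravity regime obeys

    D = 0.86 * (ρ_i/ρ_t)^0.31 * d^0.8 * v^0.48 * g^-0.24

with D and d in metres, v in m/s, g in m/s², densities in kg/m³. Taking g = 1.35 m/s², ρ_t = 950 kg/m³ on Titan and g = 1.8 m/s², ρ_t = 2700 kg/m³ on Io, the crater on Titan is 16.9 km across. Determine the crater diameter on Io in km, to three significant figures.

D ≈ 11.4 km

The impactor-only factors (d, v, ρ_i) cancel in the ratio, leaving D_Io/D_Titan = (g_Io/g_Titan)^-0.24 · (ρ_t,Titan/ρ_t,Io)^0.31.
(1.8/1.35)^-0.24 = 1.333^-0.24 = 0.9333
(950/2700)^0.31 = 0.3519^0.31 = 0.7234
Ratio = 0.9333 × 0.7234 = 0.6751
D_Io = 0.6751 × 16.9 km = 11.4 km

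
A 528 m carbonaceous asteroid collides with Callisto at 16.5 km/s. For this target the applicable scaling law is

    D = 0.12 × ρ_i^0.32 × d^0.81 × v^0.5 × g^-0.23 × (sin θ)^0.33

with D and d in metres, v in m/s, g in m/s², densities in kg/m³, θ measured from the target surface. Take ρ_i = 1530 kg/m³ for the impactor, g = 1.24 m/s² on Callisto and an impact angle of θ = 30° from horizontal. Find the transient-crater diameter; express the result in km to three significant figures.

D ≈ 19.6 km

In SI units: v = 16500 m/s.
ρ_i^0.32 = 1530^0.32 = 10.45
d^0.81 = 528^0.81 = 160.4
v^0.5 = 16500^0.5 = 128.5
g^-0.23 = 1.24^-0.23 = 0.9517
(sin 30°)^0.33 = 0.5000^0.33 = 0.7955
D = 0.12 × 10.45 × 160.4 × 128.5 × 0.9517 × 0.7955 = 19568 m
   = 19.57 km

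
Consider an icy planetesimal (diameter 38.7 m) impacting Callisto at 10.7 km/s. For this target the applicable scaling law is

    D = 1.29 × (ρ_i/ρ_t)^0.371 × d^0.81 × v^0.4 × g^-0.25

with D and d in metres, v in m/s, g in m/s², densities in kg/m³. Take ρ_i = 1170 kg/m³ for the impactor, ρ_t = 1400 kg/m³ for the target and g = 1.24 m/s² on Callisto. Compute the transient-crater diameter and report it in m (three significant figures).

D ≈ 904 m

In SI units: v = 10700 m/s.
(ρ_i/ρ_t)^0.371 = (1170/1400)^0.371 = 0.9356
d^0.81 = 38.7^0.81 = 19.32
v^0.4 = 10700^0.4 = 40.90
g^-0.25 = 1.24^-0.25 = 0.9476
D = 1.29 × 0.9356 × 19.32 × 40.90 × 0.9476 = 903.7 m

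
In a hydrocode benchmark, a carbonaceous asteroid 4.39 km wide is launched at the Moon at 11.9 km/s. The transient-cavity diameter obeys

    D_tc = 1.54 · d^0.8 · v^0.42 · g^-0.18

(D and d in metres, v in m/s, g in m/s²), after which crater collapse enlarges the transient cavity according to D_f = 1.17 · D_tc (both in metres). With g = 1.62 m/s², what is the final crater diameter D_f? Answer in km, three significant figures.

In SI: d = 4390 m, v = 11900 m/s.
d^0.8 = 4390^0.8 = 820.3
v^0.42 = 11900^0.42 = 51.49
g^-0.18 = 1.62^-0.18 = 0.9168
D_tc = 1.54 × 820.3 × 51.49 × 0.9168 = 59630 m
D_f = 1.17 × 59630 = 69767 m
     = 69.77 km

D_f ≈ 69.8 km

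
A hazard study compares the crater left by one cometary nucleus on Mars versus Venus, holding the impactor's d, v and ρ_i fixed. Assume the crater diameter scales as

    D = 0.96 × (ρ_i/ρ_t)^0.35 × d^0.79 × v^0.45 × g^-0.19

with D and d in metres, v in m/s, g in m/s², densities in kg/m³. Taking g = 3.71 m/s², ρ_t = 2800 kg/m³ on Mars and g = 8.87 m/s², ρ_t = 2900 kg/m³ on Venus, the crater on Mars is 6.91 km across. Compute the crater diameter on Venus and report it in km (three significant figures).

D ≈ 5.78 km

The impactor-only factors (d, v, ρ_i) cancel in the ratio, leaving D_Venus/D_Mars = (g_Venus/g_Mars)^-0.19 · (ρ_t,Mars/ρ_t,Venus)^0.35.
(8.87/3.71)^-0.19 = 2.391^-0.19 = 0.8474
(2800/2900)^0.35 = 0.9655^0.35 = 0.9878
Ratio = 0.8474 × 0.9878 = 0.8371
D_Venus = 0.8371 × 6.91 km = 5.78 km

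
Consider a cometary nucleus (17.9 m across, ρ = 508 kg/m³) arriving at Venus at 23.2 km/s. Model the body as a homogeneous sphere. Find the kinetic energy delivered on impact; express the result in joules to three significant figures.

E ≈ 4.11 × 10^14 J

v = 23200 m/s.
Mass m = (π/6) ρ d³ = (π/6) × 508 × (17.9)³ = 1.526 × 10^6 kg
E = ½ m v² = 0.5 × 1.526 × 10^6 × (23200)² = 4.107 × 10^14 J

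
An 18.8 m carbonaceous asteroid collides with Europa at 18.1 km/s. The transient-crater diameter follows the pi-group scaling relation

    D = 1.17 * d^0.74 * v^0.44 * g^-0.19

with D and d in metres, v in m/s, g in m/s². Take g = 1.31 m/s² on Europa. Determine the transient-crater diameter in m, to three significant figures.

In SI units: v = 18100 m/s.
d^0.74 = 18.8^0.74 = 8.768
v^0.44 = 18100^0.44 = 74.71
g^-0.19 = 1.31^-0.19 = 0.9500
D = 1.17 × 8.768 × 74.71 × 0.9500 = 728.1 m

D ≈ 728 m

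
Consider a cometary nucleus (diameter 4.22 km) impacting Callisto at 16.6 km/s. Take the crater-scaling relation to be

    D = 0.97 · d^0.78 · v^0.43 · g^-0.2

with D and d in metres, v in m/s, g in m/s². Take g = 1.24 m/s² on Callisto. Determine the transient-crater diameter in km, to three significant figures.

In SI units: d = 4220 m, v = 16600 m/s.
d^0.78 = 4220^0.78 = 672.6
v^0.43 = 16600^0.43 = 65.26
g^-0.2 = 1.24^-0.2 = 0.9579
D = 0.97 × 672.6 × 65.26 × 0.9579 = 40785 m
   = 40.78 km

D ≈ 40.8 km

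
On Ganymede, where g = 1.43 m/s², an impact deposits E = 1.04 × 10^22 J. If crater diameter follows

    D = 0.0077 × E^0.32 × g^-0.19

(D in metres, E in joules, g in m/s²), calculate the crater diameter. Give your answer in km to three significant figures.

E^0.32 = (1.04 × 10^22)^0.32 = 1.110 × 10^7
g^-0.19 = 1.43^-0.19 = 0.9343
D = 0.0077 × 1.110 × 10^7 × 0.9343 = 79855 m
   = 79.85 km

D ≈ 79.9 km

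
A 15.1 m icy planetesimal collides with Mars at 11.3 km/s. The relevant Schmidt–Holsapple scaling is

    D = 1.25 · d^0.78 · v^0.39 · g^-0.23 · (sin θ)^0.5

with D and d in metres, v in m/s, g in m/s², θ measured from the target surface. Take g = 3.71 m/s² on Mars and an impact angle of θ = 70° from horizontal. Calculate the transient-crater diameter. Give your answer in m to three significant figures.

In SI units: v = 11300 m/s.
d^0.78 = 15.1^0.78 = 8.310
v^0.39 = 11300^0.39 = 38.08
g^-0.23 = 3.71^-0.23 = 0.7397
(sin 70°)^0.5 = 0.9397^0.5 = 0.9694
D = 1.25 × 8.310 × 38.08 × 0.7397 × 0.9694 = 283.6 m

D ≈ 284 m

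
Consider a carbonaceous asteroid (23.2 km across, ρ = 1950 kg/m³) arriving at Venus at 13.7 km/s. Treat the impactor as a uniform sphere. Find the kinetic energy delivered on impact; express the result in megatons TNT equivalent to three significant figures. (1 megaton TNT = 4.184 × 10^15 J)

d = 23200 m; v = 13700 m/s.
Mass m = (π/6) ρ d³ = (π/6) × 1950 × (23200)³ = 1.275 × 10^16 kg
E = ½ m v² = 0.5 × 1.275 × 10^16 × (13700)² = 1.197 × 10^24 J
   = 1.197 × 10^24 / 4.184×10^15 = 2.861 × 10^8 Mt

E ≈ 2.86 × 10^8 Mt TNT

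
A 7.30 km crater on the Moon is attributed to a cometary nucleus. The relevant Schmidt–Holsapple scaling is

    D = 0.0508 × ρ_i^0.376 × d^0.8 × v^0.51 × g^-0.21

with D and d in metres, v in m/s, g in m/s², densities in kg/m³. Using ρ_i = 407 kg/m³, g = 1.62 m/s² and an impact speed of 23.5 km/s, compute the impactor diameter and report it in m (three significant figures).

d ≈ 308 m

Rearranging for d: d = [D / (0.0508 · 407^0.376 · 23500^0.51 · 1.62^-0.21)]^(1/0.8).
D = 7300 m.
407^0.376 = 9.577
23500^0.51 = 169.5
1.62^-0.21 = 0.9037
Denominator = 0.0508 × 9.577 × 169.5 × 0.9037 = 74.52
D / 74.52 = 7300 / 74.52 = 97.96
d = 97.96^(1/0.8) = 97.96^1.25 = 308.2 m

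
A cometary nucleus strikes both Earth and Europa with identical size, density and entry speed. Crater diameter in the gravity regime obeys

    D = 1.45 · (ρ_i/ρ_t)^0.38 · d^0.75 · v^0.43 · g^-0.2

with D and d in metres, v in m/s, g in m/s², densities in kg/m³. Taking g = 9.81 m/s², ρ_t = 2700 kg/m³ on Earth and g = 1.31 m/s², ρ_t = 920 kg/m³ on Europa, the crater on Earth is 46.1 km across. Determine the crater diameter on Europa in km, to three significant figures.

The impactor-only factors (d, v, ρ_i) cancel in the ratio, leaving D_Europa/D_Earth = (g_Europa/g_Earth)^-0.2 · (ρ_t,Earth/ρ_t,Europa)^0.38.
(1.31/9.81)^-0.2 = 0.1335^-0.2 = 1.496
(2700/920)^0.38 = 2.935^0.38 = 1.506
Ratio = 1.496 × 1.506 = 2.253
D_Europa = 2.253 × 46.1 km = 104 km

D ≈ 104 km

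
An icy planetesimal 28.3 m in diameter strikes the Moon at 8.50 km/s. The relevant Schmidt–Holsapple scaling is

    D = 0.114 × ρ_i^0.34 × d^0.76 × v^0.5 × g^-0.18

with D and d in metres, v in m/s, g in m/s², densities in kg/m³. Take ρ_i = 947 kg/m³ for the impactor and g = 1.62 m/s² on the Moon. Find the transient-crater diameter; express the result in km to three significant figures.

In SI units: v = 8500 m/s.
ρ_i^0.34 = 947^0.34 = 10.28
d^0.76 = 28.3^0.76 = 12.69
v^0.5 = 8500^0.5 = 92.20
g^-0.18 = 1.62^-0.18 = 0.9168
D = 0.114 × 10.28 × 12.69 × 92.20 × 0.9168 = 1257 m
   = 1.257 km

D ≈ 1.26 km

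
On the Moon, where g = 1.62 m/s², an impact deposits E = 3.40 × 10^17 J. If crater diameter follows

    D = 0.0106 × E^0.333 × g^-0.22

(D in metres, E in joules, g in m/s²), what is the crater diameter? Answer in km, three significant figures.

D ≈ 6.56 km

E^0.333 = (3.40 × 10^17)^0.333 = 6.886 × 10^5
g^-0.22 = 1.62^-0.22 = 0.8993
D = 0.0106 × 6.886 × 10^5 × 0.8993 = 6564 m
   = 6.564 km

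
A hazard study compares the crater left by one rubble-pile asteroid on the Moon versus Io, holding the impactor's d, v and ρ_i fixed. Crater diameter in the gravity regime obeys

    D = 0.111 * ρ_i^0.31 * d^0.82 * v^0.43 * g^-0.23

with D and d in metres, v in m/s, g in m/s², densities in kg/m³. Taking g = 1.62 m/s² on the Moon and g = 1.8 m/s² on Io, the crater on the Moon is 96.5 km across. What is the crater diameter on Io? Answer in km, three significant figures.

D ≈ 94.2 km

All impactor-dependent factors cancel in the ratio, leaving D_Io/D_Moon = (g_Io/g_Moon)^-0.23.
(1.8/1.62)^-0.23 = 1.111^-0.23 = 0.9761
D_Io = 0.9761 × 96.5 km = 94.2 km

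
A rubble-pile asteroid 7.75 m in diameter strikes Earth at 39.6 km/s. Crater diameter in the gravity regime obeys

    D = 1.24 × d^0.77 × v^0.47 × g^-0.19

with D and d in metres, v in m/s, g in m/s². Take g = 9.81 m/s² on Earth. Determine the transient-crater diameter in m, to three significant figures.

D ≈ 563 m

In SI units: v = 39600 m/s.
d^0.77 = 7.75^0.77 = 4.839
v^0.47 = 39600^0.47 = 144.8
g^-0.19 = 9.81^-0.19 = 0.6480
D = 1.24 × 4.839 × 144.8 × 0.6480 = 563.0 m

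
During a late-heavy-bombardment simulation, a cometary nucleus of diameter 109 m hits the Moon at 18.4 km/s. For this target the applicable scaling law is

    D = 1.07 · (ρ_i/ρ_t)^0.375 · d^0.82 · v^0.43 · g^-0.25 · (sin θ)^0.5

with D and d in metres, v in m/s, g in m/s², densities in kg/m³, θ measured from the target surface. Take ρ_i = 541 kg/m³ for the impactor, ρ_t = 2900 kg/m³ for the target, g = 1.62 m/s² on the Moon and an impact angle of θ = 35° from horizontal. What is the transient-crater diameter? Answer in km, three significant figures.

D ≈ 1.22 km

In SI units: v = 18400 m/s.
(ρ_i/ρ_t)^0.375 = (541/2900)^0.375 = 0.5328
d^0.82 = 109^0.82 = 46.85
v^0.43 = 18400^0.43 = 68.21
g^-0.25 = 1.62^-0.25 = 0.8864
(sin 35°)^0.5 = 0.5736^0.5 = 0.7574
D = 1.07 × 0.5328 × 46.85 × 68.21 × 0.8864 × 0.7574 = 1223 m
   = 1.223 km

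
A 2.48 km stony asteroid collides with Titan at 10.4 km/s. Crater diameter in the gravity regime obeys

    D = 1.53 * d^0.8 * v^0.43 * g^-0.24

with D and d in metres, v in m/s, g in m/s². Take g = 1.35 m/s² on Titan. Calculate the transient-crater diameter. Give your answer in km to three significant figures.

D ≈ 39.5 km

In SI units: d = 2480 m, v = 10400 m/s.
d^0.8 = 2480^0.8 = 519.5
v^0.43 = 10400^0.43 = 53.37
g^-0.24 = 1.35^-0.24 = 0.9305
D = 1.53 × 519.5 × 53.37 × 0.9305 = 39472 m
   = 39.47 km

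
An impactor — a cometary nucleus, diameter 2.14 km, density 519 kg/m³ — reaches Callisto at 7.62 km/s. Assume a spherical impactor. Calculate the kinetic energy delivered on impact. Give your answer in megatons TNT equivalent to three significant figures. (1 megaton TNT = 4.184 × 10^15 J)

d = 2140 m; v = 7620 m/s.
Mass m = (π/6) ρ d³ = (π/6) × 519 × (2140)³ = 2.663 × 10^12 kg
E = ½ m v² = 0.5 × 2.663 × 10^12 × (7620)² = 7.731 × 10^19 J
   = 7.731 × 10^19 / 4.184×10^15 = 18478 Mt

E ≈ 18500 Mt TNT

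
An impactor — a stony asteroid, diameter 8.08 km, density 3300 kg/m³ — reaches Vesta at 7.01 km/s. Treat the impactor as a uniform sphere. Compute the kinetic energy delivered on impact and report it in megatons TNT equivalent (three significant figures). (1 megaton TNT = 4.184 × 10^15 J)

d = 8080 m; v = 7010 m/s.
Mass m = (π/6) ρ d³ = (π/6) × 3300 × (8080)³ = 9.115 × 10^14 kg
E = ½ m v² = 0.5 × 9.115 × 10^14 × (7010)² = 2.240 × 10^22 J
   = 2.240 × 10^22 / 4.184×10^15 = 5.354 × 10^6 Mt

E ≈ 5.35 × 10^6 Mt TNT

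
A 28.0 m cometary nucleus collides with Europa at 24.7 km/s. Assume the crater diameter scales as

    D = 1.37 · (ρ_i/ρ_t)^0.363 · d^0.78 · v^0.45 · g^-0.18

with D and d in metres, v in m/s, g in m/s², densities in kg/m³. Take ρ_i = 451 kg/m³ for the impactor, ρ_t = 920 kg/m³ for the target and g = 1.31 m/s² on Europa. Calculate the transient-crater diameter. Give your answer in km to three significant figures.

In SI units: v = 24700 m/s.
(ρ_i/ρ_t)^0.363 = (451/920)^0.363 = 0.7720
d^0.78 = 28^0.78 = 13.45
v^0.45 = 24700^0.45 = 94.78
g^-0.18 = 1.31^-0.18 = 0.9526
D = 1.37 × 0.7720 × 13.45 × 94.78 × 0.9526 = 1284 m
   = 1.284 km

D ≈ 1.28 km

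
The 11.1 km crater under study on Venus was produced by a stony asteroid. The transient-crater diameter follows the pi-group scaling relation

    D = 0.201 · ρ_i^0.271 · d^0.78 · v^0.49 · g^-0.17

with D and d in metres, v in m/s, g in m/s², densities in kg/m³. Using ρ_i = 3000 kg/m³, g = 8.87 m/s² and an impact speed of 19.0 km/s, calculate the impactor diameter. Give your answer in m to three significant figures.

d ≈ 246 m

Rearranging for d: d = [D / (0.201 · 3000^0.271 · 19000^0.49 · 8.87^-0.17)]^(1/0.78).
D = 11100 m.
3000^0.271 = 8.756
19000^0.49 = 124.9
8.87^-0.17 = 0.6900
Denominator = 0.201 × 8.756 × 124.9 × 0.6900 = 151.7
D / 151.7 = 11100 / 151.7 = 73.17
d = 73.17^(1/0.78) = 73.17^1.2821 = 245.6 m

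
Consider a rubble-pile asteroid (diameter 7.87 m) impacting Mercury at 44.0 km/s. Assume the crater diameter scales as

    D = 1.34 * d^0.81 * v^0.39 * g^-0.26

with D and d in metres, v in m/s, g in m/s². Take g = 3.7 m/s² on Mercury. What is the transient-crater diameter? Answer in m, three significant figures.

In SI units: v = 44000 m/s.
d^0.81 = 7.87^0.81 = 5.318
v^0.39 = 44000^0.39 = 64.71
g^-0.26 = 3.7^-0.26 = 0.7117
D = 1.34 × 5.318 × 64.71 × 0.7117 = 328.2 m

D ≈ 328 m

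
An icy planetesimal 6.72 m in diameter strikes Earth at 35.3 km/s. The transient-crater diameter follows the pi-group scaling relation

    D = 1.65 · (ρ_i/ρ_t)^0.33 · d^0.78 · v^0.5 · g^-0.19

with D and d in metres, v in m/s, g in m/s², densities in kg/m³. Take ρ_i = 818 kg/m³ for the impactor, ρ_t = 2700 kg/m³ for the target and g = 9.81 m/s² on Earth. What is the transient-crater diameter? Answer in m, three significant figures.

D ≈ 599 m

In SI units: v = 35300 m/s.
(ρ_i/ρ_t)^0.33 = (818/2700)^0.33 = 0.6743
d^0.78 = 6.72^0.78 = 4.419
v^0.5 = 35300^0.5 = 187.9
g^-0.19 = 9.81^-0.19 = 0.6480
D = 1.65 × 0.6743 × 4.419 × 187.9 × 0.6480 = 598.6 m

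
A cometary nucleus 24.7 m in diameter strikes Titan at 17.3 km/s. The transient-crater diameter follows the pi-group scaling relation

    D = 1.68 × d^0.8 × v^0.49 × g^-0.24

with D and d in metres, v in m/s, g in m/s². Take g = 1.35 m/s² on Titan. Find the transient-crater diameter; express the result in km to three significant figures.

D ≈ 2.43 km

In SI units: v = 17300 m/s.
d^0.8 = 24.7^0.8 = 13.01
v^0.49 = 17300^0.49 = 119.3
g^-0.24 = 1.35^-0.24 = 0.9305
D = 1.68 × 13.01 × 119.3 × 0.9305 = 2426 m
   = 2.426 km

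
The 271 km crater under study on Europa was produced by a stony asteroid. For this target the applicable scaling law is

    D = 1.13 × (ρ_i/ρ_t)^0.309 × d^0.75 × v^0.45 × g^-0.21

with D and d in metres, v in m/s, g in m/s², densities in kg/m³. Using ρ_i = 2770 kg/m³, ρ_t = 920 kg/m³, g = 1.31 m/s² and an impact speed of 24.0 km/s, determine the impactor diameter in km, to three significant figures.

Rearranging for d: d = [D / (1.13 · (2770/920)^0.309 · 24000^0.45 · 1.31^-0.21)]^(1/0.75).
D = 271000 m.
(2770/920)^0.309 = 1.406
24000^0.45 = 93.56
1.31^-0.21 = 0.9449
Denominator = 1.13 × 1.406 × 93.56 × 0.9449 = 140.5
D / 140.5 = 271000 / 140.5 = 1929
d = 1929^(1/0.75) = 1929^1.3333 = 24007 m

d ≈ 24.0 km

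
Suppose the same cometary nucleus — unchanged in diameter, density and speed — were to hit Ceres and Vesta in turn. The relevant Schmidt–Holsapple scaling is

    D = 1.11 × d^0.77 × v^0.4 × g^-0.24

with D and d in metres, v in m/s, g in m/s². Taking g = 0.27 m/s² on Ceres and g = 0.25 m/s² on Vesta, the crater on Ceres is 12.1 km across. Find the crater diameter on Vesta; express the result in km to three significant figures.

All impactor-dependent factors cancel in the ratio, leaving D_Vesta/D_Ceres = (g_Vesta/g_Ceres)^-0.24.
(0.25/0.27)^-0.24 = 0.9259^-0.24 = 1.019
D_Vesta = 1.019 × 12.1 km = 12.3 km

D ≈ 12.3 km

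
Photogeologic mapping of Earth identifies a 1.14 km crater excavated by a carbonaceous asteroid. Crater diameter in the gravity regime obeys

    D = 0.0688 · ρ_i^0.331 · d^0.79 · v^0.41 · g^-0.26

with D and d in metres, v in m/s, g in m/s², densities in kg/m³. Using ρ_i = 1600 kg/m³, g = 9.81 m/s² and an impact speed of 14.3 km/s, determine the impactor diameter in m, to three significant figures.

d ≈ 147 m

Rearranging for d: d = [D / (0.0688 · 1600^0.331 · 14300^0.41 · 9.81^-0.26)]^(1/0.79).
D = 1140 m.
1600^0.331 = 11.50
14300^0.41 = 50.55
9.81^-0.26 = 0.5523
Denominator = 0.0688 × 11.50 × 50.55 × 0.5523 = 22.09
D / 22.09 = 1140 / 22.09 = 51.61
d = 51.61^(1/0.79) = 51.61^1.2658 = 147.2 m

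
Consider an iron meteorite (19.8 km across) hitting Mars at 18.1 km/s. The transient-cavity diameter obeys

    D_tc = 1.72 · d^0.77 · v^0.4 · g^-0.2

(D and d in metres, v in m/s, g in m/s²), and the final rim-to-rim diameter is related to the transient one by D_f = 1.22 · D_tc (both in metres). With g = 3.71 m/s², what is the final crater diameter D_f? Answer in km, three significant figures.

In SI: d = 19800 m, v = 18100 m/s.
d^0.77 = 19800^0.77 = 2034
v^0.4 = 18100^0.4 = 50.47
g^-0.2 = 3.71^-0.2 = 0.7694
D_tc = 1.72 × 2034 × 50.47 × 0.7694 = 1.359 × 10^5 m
D_f = 1.22 × 1.359 × 10^5 = 1.658 × 10^5 m
     = 165.8 km

D_f ≈ 166 km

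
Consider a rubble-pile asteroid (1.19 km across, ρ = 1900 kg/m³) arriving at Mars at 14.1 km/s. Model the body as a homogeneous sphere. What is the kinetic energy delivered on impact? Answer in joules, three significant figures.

E ≈ 1.67 × 10^20 J

d = 1190 m; v = 14100 m/s.
Mass m = (π/6) ρ d³ = (π/6) × 1900 × (1190)³ = 1.676 × 10^12 kg
E = ½ m v² = 0.5 × 1.676 × 10^12 × (14100)² = 1.666 × 10^20 J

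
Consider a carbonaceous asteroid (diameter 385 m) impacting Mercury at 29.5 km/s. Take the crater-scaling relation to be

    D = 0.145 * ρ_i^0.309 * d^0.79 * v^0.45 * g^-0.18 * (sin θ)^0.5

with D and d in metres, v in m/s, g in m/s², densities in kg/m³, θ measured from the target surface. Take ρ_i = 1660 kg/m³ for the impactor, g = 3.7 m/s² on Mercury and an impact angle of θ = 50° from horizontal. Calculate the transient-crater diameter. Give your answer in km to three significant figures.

In SI units: v = 29500 m/s.
ρ_i^0.309 = 1660^0.309 = 9.886
d^0.79 = 385^0.79 = 110.3
v^0.45 = 29500^0.45 = 102.7
g^-0.18 = 3.7^-0.18 = 0.7902
(sin 50°)^0.5 = 0.7660^0.5 = 0.8752
D = 0.145 × 9.886 × 110.3 × 102.7 × 0.7902 × 0.8752 = 11230 m
   = 11.23 km

D ≈ 11.2 km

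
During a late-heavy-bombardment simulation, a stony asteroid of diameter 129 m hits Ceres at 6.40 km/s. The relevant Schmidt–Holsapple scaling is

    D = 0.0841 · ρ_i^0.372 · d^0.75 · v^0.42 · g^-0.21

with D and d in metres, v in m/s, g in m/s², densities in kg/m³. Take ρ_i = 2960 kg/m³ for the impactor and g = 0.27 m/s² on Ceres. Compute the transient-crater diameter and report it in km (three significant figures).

In SI units: v = 6400 m/s.
ρ_i^0.372 = 2960^0.372 = 19.56
d^0.75 = 129^0.75 = 38.28
v^0.42 = 6400^0.42 = 39.68
g^-0.21 = 0.27^-0.21 = 1.316
D = 0.0841 × 19.56 × 38.28 × 39.68 × 1.316 = 3288 m
   = 3.288 km

D ≈ 3.29 km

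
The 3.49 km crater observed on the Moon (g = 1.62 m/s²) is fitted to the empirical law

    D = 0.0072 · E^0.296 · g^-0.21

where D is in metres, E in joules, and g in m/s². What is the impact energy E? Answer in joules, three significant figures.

E ≈ 2.27 × 10^19 J

Rearranging: E = [D / (0.0072 · g^-0.21)]^(1/0.296).
D = 3490 m.
g^-0.21 = 1.62^-0.21 = 0.9037
D / (0.0072 × 0.9037) = 3490 / (6.507 × 10^-3) = 5.363 × 10^5
E = (5.363 × 10^5)^3.3784 = 2.271 × 10^19 J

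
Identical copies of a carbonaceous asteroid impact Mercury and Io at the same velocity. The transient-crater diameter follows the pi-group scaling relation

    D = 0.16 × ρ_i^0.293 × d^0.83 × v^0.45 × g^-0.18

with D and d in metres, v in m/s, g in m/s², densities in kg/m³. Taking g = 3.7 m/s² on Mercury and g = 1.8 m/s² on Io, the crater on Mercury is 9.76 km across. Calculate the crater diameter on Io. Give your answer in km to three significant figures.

All impactor-dependent factors cancel in the ratio, leaving D_Io/D_Mercury = (g_Io/g_Mercury)^-0.18.
(1.8/3.7)^-0.18 = 0.4865^-0.18 = 1.138
D_Io = 1.138 × 9.76 km = 11.1 km

D ≈ 11.1 km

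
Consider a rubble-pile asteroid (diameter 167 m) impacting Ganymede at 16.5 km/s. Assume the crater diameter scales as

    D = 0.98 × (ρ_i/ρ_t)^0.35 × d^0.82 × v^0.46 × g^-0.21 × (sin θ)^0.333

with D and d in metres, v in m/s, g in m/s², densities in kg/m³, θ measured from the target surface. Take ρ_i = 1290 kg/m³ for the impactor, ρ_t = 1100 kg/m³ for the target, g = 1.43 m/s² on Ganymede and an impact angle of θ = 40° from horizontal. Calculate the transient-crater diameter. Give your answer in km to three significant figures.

D ≈ 4.80 km

In SI units: v = 16500 m/s.
(ρ_i/ρ_t)^0.35 = (1290/1100)^0.35 = 1.057
d^0.82 = 167^0.82 = 66.47
v^0.46 = 16500^0.46 = 87.10
g^-0.21 = 1.43^-0.21 = 0.9276
(sin 40°)^0.333 = 0.6428^0.333 = 0.8632
D = 0.98 × 1.057 × 66.47 × 87.10 × 0.9276 × 0.8632 = 4802 m
   = 4.802 km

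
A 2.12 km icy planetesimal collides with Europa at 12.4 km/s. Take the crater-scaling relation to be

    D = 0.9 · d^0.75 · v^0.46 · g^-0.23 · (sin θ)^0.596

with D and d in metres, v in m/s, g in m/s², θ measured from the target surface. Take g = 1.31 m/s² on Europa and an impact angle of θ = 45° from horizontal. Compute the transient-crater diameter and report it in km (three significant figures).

D ≈ 16.4 km

In SI units: d = 2120 m, v = 12400 m/s.
d^0.75 = 2120^0.75 = 312.4
v^0.46 = 12400^0.46 = 76.38
g^-0.23 = 1.31^-0.23 = 0.9398
(sin 45°)^0.596 = 0.7071^0.596 = 0.8134
D = 0.9 × 312.4 × 76.38 × 0.9398 × 0.8134 = 16416 m
   = 16.42 km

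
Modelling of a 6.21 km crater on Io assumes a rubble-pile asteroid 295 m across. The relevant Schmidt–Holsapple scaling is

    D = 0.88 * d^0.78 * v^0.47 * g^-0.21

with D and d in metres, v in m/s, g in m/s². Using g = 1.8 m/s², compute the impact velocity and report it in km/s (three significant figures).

Rearranging for v: v = [D / (0.88 · 295^0.78 · 1.8^-0.21)]^(1/0.47).
D = 6210 m.
295^0.78 = 84.42
1.8^-0.21 = 0.8839
Denominator = 0.88 × 84.42 × 0.8839 = 65.66
D / 65.66 = 6210 / 65.66 = 94.58
v = 94.58^(1/0.47) = 94.58^2.1277 = 15992 m/s

v ≈ 16.0 km/s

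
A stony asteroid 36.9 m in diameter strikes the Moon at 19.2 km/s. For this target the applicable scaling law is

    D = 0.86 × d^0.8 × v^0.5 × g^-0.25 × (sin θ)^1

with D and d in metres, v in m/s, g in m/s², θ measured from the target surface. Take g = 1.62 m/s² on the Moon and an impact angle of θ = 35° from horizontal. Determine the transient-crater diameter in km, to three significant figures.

D ≈ 1.09 km

In SI units: v = 19200 m/s.
d^0.8 = 36.9^0.8 = 17.93
v^0.5 = 19200^0.5 = 138.6
g^-0.25 = 1.62^-0.25 = 0.8864
(sin 35°)^1 = 0.5736^1 = 0.5736
D = 0.86 × 17.93 × 138.6 × 0.8864 × 0.5736 = 1087 m
   = 1.087 km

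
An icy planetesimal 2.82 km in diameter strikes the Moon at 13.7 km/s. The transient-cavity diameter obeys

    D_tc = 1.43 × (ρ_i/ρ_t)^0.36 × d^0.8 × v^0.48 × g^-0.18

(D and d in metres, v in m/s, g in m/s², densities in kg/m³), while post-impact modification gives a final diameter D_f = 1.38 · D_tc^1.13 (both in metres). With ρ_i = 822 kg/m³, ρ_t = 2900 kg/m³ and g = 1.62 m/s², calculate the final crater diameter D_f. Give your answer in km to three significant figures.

D_f ≈ 259 km

In SI: d = 2820 m, v = 13700 m/s.
(ρ_i/ρ_t)^0.36 = (822/2900)^0.36 = 0.6352
d^0.8 = 2820^0.8 = 575.7
v^0.48 = 13700^0.48 = 96.74
g^-0.18 = 1.62^-0.18 = 0.9168
D_tc = 1.43 × 0.6352 × 575.7 × 96.74 × 0.9168 = 46380 m
D_f = 1.38 × (46380)^1.13 = 2.587 × 10^5 m
     = 258.7 km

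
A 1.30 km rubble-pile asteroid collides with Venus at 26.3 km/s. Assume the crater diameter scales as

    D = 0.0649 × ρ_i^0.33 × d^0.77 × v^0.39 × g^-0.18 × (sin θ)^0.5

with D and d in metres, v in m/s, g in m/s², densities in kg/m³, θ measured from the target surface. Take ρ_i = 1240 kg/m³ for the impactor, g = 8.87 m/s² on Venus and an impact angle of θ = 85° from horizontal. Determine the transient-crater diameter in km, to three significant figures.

D ≈ 6.07 km

In SI units: d = 1300 m, v = 26300 m/s.
ρ_i^0.33 = 1240^0.33 = 10.49
d^0.77 = 1300^0.77 = 249.9
v^0.39 = 26300^0.39 = 52.94
g^-0.18 = 8.87^-0.18 = 0.6751
(sin 85°)^0.5 = 0.9962^0.5 = 0.9981
D = 0.0649 × 10.49 × 249.9 × 52.94 × 0.6751 × 0.9981 = 6069 m
   = 6.069 km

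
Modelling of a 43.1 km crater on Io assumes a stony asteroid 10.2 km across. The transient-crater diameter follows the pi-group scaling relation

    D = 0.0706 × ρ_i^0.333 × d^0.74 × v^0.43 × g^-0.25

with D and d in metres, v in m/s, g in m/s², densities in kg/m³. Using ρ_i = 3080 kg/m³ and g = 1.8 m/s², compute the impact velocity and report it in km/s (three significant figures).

Rearranging for v: v = [D / (0.0706 · 3080^0.333 · 10200^0.74 · 1.8^-0.25)]^(1/0.43).
D = 43100 m.
3080^0.333 = 14.51
10200^0.74 = 925.5
1.8^-0.25 = 0.8633
Denominator = 0.0706 × 14.51 × 925.5 × 0.8633 = 818.5
D / 818.5 = 43100 / 818.5 = 52.66
v = 52.66^(1/0.43) = 52.66^2.3256 = 10080 m/s

v ≈ 10.1 km/s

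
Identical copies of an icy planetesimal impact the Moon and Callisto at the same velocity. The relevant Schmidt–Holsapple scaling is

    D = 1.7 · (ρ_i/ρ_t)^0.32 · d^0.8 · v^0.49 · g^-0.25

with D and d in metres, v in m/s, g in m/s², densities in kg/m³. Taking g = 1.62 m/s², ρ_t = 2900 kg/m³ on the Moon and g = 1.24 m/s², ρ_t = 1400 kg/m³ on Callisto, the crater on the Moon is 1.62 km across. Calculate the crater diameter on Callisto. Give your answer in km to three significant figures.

The impactor-only factors (d, v, ρ_i) cancel in the ratio, leaving D_Callisto/D_Moon = (g_Callisto/g_Moon)^-0.25 · (ρ_t,Moon/ρ_t,Callisto)^0.32.
(1.24/1.62)^-0.25 = 0.7654^-0.25 = 1.069
(2900/1400)^0.32 = 2.071^0.32 = 1.262
Ratio = 1.069 × 1.262 = 1.349
D_Callisto = 1.349 × 1.62 km = 2.19 km

D ≈ 2.19 km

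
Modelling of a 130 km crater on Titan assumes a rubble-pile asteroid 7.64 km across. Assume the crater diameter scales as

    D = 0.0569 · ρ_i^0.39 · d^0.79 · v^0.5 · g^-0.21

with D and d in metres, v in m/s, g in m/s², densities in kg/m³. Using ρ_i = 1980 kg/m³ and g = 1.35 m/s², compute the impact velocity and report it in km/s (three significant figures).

Rearranging for v: v = [D / (0.0569 · 1980^0.39 · 7640^0.79 · 1.35^-0.21)]^(1/0.5).
D = 130000 m.
1980^0.39 = 19.31
7640^0.79 = 1169
1.35^-0.21 = 0.9389
Denominator = 0.0569 × 19.31 × 1169 × 0.9389 = 1206
D / 1206 = 130000 / 1206 = 107.8
v = 107.8^(1/0.5) = 107.8^2 = 11621 m/s

v ≈ 11.6 km/s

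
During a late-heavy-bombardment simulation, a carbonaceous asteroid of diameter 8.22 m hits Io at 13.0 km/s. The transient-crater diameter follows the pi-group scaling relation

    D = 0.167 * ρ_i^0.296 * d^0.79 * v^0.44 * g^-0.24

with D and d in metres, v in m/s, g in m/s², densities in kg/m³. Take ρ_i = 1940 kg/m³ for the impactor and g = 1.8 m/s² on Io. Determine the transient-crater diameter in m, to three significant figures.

D ≈ 465 m

In SI units: v = 13000 m/s.
ρ_i^0.296 = 1940^0.296 = 9.401
d^0.79 = 8.22^0.79 = 5.281
v^0.44 = 13000^0.44 = 64.59
g^-0.24 = 1.8^-0.24 = 0.8684
D = 0.167 × 9.401 × 5.281 × 64.59 × 0.8684 = 465.0 m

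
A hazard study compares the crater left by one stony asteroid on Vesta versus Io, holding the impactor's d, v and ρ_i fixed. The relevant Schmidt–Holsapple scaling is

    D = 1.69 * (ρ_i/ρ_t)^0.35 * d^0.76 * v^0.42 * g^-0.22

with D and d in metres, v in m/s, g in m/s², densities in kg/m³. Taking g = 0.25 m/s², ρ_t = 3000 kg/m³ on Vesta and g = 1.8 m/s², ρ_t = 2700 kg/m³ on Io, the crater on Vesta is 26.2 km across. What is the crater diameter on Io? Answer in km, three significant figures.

The impactor-only factors (d, v, ρ_i) cancel in the ratio, leaving D_Io/D_Vesta = (g_Io/g_Vesta)^-0.22 · (ρ_t,Vesta/ρ_t,Io)^0.35.
(1.8/0.25)^-0.22 = 7.200^-0.22 = 0.6477
(3000/2700)^0.35 = 1.111^0.35 = 1.038
Ratio = 0.6477 × 1.038 = 0.6723
D_Io = 0.6723 × 26.2 km = 17.6 km

D ≈ 17.6 km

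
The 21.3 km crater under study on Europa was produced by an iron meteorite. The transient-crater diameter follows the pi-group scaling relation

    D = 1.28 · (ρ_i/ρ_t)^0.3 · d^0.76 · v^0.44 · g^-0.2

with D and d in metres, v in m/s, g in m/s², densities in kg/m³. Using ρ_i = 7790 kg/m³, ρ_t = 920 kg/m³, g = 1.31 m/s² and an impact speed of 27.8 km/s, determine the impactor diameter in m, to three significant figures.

d ≈ 443 m

Rearranging for d: d = [D / (1.28 · (7790/920)^0.3 · 27800^0.44 · 1.31^-0.2)]^(1/0.76).
D = 21300 m.
(7790/920)^0.3 = 1.898
27800^0.44 = 90.24
1.31^-0.2 = 0.9474
Denominator = 1.28 × 1.898 × 90.24 × 0.9474 = 207.7
D / 207.7 = 21300 / 207.7 = 102.6
d = 102.6^(1/0.76) = 102.6^1.3158 = 442.9 m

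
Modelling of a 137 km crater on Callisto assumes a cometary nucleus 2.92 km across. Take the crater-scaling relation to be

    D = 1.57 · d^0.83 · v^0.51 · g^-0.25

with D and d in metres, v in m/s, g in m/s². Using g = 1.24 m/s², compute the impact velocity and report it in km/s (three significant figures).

Rearranging for v: v = [D / (1.57 · 2920^0.83 · 1.24^-0.25)]^(1/0.51).
D = 137000 m.
2920^0.83 = 752.1
1.24^-0.25 = 0.9476
Denominator = 1.57 × 752.1 × 0.9476 = 1119
D / 1119 = 137000 / 1119 = 122.4
v = 122.4^(1/0.51) = 122.4^1.9608 = 12409 m/s

v ≈ 12.4 km/s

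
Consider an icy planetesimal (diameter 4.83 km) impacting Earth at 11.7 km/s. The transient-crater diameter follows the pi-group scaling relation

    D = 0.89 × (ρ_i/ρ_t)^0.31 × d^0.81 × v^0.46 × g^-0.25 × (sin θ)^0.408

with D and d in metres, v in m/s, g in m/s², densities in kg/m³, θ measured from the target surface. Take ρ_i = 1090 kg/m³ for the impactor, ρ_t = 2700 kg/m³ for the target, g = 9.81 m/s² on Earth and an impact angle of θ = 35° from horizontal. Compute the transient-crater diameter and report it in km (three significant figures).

D ≈ 21.7 km

In SI units: d = 4830 m, v = 11700 m/s.
(ρ_i/ρ_t)^0.31 = (1090/2700)^0.31 = 0.7549
d^0.81 = 4830^0.81 = 963.8
v^0.46 = 11700^0.46 = 74.36
g^-0.25 = 9.81^-0.25 = 0.5650
(sin 35°)^0.408 = 0.5736^0.408 = 0.7971
D = 0.89 × 0.7549 × 963.8 × 74.36 × 0.5650 × 0.7971 = 21685 m
   = 21.69 km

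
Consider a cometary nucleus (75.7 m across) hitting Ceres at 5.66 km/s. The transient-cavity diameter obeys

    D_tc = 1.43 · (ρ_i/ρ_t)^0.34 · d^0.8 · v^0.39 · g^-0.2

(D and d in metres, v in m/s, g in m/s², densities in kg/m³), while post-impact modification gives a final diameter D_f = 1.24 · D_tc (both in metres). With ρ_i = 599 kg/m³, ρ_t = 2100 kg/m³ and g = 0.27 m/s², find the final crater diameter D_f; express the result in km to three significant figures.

D_f ≈ 1.39 km

v = 5660 m/s.
(ρ_i/ρ_t)^0.34 = (599/2100)^0.34 = 0.6528
d^0.8 = 75.7^0.8 = 31.86
v^0.39 = 5660^0.39 = 29.08
g^-0.2 = 0.27^-0.2 = 1.299
D_tc = 1.43 × 0.6528 × 31.86 × 29.08 × 1.299 = 1123 m
D_f = 1.24 × 1123 = 1393 m
     = 1.393 km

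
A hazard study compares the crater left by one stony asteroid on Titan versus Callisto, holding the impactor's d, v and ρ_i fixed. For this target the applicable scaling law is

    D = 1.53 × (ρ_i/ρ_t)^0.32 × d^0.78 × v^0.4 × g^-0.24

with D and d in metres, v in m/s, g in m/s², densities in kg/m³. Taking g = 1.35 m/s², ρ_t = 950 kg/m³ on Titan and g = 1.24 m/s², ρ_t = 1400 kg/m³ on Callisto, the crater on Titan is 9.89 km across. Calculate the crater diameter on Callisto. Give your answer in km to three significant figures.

D ≈ 8.92 km

The impactor-only factors (d, v, ρ_i) cancel in the ratio, leaving D_Callisto/D_Titan = (g_Callisto/g_Titan)^-0.24 · (ρ_t,Titan/ρ_t,Callisto)^0.32.
(1.24/1.35)^-0.24 = 0.9185^-0.24 = 1.021
(950/1400)^0.32 = 0.6786^0.32 = 0.8833
Ratio = 1.021 × 0.8833 = 0.9018
D_Callisto = 0.9018 × 9.89 km = 8.92 km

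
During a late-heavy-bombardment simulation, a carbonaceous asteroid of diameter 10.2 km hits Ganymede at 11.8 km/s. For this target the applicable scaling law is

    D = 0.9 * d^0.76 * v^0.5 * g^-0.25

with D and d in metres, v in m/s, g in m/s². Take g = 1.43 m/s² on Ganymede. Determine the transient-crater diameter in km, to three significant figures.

D ≈ 99.5 km

In SI units: d = 10200 m, v = 11800 m/s.
d^0.76 = 10200^0.76 = 1113
v^0.5 = 11800^0.5 = 108.6
g^-0.25 = 1.43^-0.25 = 0.9145
D = 0.9 × 1113 × 108.6 × 0.9145 = 99484 m
   = 99.48 km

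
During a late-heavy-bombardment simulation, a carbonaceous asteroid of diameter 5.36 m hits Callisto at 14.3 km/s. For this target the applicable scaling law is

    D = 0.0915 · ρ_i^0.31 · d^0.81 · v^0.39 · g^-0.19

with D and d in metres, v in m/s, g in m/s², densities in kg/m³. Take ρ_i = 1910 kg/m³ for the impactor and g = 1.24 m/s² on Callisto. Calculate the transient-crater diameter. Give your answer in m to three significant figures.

In SI units: v = 14300 m/s.
ρ_i^0.31 = 1910^0.31 = 10.40
d^0.81 = 5.36^0.81 = 3.896
v^0.39 = 14300^0.39 = 41.74
g^-0.19 = 1.24^-0.19 = 0.9600
D = 0.0915 × 10.40 × 3.896 × 41.74 × 0.9600 = 148.6 m

D ≈ 149 m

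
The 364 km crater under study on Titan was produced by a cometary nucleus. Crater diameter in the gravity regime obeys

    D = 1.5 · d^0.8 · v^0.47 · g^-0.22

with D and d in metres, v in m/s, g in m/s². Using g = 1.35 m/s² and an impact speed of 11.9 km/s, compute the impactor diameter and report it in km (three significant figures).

Rearranging for d: d = [D / (1.5 · 11900^0.47 · 1.35^-0.22)]^(1/0.8).
D = 364000 m.
11900^0.47 = 82.32
1.35^-0.22 = 0.9361
Denominator = 1.5 × 82.32 × 0.9361 = 115.6
D / 115.6 = 364000 / 115.6 = 3149
d = 3149^(1/0.8) = 3149^1.25 = 23589 m

d ≈ 23.6 km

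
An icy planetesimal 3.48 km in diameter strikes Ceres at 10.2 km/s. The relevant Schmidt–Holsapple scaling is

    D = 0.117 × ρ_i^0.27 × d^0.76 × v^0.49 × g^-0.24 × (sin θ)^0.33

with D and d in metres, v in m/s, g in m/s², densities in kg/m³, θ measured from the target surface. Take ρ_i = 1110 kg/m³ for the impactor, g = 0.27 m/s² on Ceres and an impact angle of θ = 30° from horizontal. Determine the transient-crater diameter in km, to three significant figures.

D ≈ 38.3 km

In SI units: d = 3480 m, v = 10200 m/s.
ρ_i^0.27 = 1110^0.27 = 6.641
d^0.76 = 3480^0.76 = 491.6
v^0.49 = 10200^0.49 = 92.09
g^-0.24 = 0.27^-0.24 = 1.369
(sin 30°)^0.33 = 0.5000^0.33 = 0.7955
D = 0.117 × 6.641 × 491.6 × 92.09 × 1.369 × 0.7955 = 38308 m
   = 38.31 km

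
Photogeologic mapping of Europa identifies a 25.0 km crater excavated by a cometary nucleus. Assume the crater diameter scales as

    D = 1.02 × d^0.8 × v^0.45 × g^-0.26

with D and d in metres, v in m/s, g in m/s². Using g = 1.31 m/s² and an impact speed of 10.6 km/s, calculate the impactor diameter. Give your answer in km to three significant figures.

Rearranging for d: d = [D / (1.02 · 10600^0.45 · 1.31^-0.26)]^(1/0.8).
D = 25000 m.
10600^0.45 = 64.77
1.31^-0.26 = 0.9322
Denominator = 1.02 × 64.77 × 0.9322 = 61.59
D / 61.59 = 25000 / 61.59 = 405.9
d = 405.9^(1/0.8) = 405.9^1.25 = 1822 m

d ≈ 1.82 km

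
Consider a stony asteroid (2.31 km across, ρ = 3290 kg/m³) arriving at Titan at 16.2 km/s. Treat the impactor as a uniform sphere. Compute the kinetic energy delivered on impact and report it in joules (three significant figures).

d = 2310 m; v = 16200 m/s.
Mass m = (π/6) ρ d³ = (π/6) × 3290 × (2310)³ = 2.123 × 10^13 kg
E = ½ m v² = 0.5 × 2.123 × 10^13 × (16200)² = 2.786 × 10^21 J

E ≈ 2.79 × 10^21 J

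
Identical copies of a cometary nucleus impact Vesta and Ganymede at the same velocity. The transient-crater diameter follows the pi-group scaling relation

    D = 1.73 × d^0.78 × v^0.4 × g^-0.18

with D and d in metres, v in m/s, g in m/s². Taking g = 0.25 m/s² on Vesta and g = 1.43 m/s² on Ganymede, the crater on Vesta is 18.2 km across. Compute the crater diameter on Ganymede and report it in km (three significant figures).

All impactor-dependent factors cancel in the ratio, leaving D_Ganymede/D_Vesta = (g_Ganymede/g_Vesta)^-0.18.
(1.43/0.25)^-0.18 = 5.720^-0.18 = 0.7306
D_Ganymede = 0.7306 × 18.2 km = 13.3 km

D ≈ 13.3 km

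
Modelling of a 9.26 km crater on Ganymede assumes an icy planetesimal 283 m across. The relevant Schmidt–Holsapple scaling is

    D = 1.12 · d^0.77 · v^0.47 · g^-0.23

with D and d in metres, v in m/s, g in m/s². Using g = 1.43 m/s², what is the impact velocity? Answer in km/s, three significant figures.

Rearranging for v: v = [D / (1.12 · 283^0.77 · 1.43^-0.23)]^(1/0.47).
D = 9260 m.
283^0.77 = 77.25
1.43^-0.23 = 0.9210
Denominator = 1.12 × 77.25 × 0.9210 = 79.68
D / 79.68 = 9260 / 79.68 = 116.2
v = 116.2^(1/0.47) = 116.2^2.1277 = 24782 m/s

v ≈ 24.8 km/s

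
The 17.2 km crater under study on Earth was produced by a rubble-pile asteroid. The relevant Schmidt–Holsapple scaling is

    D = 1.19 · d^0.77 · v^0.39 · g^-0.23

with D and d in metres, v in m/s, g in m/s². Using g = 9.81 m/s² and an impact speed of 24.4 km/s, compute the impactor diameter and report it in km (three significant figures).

Rearranging for d: d = [D / (1.19 · 24400^0.39 · 9.81^-0.23)]^(1/0.77).
D = 17200 m.
24400^0.39 = 51.41
9.81^-0.23 = 0.5914
Denominator = 1.19 × 51.41 × 0.5914 = 36.18
D / 36.18 = 17200 / 36.18 = 475.4
d = 475.4^(1/0.77) = 475.4^1.2987 = 2997 m

d ≈ 3.00 km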